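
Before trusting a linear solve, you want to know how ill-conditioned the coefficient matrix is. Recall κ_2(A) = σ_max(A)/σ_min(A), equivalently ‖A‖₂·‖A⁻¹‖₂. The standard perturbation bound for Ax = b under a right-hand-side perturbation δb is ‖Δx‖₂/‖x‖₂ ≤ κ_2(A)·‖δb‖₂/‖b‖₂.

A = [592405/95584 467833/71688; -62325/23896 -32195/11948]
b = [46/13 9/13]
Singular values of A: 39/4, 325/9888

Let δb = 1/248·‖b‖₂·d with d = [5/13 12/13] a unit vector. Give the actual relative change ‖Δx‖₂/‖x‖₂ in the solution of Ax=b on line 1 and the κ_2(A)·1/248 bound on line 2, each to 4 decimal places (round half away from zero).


0.0073
1.1961

largest singular value 39/4, smallest 325/9888
κ = σ_max/σ_min = (39/4)/(325/9888) = 296.6400
bound on ‖Δx‖/‖x‖: κ·ε = 296.6400·1/248 = 1.1961
solve Ax = b  →  x = [-43.8510 42.1878]
‖b‖₂ = 3.6056 and ‖x‖₂ = 60.8500
re-solving with b+δb shifts x by Δx of norm 0.4423
realised ‖Δx‖/‖x‖ = 0.0073
so the bound overstates the realised error by a factor of ≈ 164.5484 (computed from the unrounded values)


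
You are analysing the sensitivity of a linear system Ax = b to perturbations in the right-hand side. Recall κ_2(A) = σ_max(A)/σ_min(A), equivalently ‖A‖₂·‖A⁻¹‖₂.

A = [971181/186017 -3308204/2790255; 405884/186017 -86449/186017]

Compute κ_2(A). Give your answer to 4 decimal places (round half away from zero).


AᵀA = [6555824593/204747481 -7375125952/1023737405; -7375125952/1023737405 74708493289/46068183225]; tr = 921932794/27405225, det = 707281/27405225
solving λ² − 921932794/27405225·λ + 707281/27405225 = 0 gives λ = 841/25, 841/1096209
κ = σ_max/σ_min = (29/5)/(29/1047) = 209.4000

209.4000


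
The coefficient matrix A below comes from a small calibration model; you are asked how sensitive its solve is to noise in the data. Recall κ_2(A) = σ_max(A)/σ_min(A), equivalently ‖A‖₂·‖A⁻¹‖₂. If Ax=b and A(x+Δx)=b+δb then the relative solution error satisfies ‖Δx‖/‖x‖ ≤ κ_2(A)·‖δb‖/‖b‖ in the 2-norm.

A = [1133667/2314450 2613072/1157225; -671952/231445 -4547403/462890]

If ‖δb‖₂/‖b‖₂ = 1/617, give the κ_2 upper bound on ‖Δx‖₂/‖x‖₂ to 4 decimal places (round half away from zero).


0.1025

AᵀA = [27624717369/3186602500 23602994352/796650625; 23602994352/796650625 323786098881/3186602500]; tr = 281128653/2549282, det = 62015625/20394256
λ_max, λ_min = (281128653/2549282 ± √19738567969832196/1624709678881)/2 = 441/4, 140625/5098564
σ_max=√(441/4)=(21/2), σ_min=√(140625/5098564)=(375/2258) → κ = 63.2240
worst-case relative error ≤ 63.2240 × 1/617 = 0.1025


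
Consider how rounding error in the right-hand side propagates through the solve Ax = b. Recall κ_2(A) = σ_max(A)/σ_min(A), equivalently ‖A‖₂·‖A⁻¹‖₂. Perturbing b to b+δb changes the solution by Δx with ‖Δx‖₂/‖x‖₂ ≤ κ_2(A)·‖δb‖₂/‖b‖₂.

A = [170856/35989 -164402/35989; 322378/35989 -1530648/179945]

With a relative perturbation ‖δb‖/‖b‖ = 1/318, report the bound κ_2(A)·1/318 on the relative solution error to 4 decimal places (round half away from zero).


form AᵀA = [460620580/4481689 -2193399936/22408445; -2193399936/22408445 10444926436/112042225] with trace 26112296/133225 and determinant 38416/133225
λ_max, λ_min = (26112296/133225 ± √681831530505216/17748900625)/2 = 196, 196/133225
κ_2(A) = √(λ_max/λ_min) = √(196 / (196/133225)) = 365.0000
worst-case relative error ≤ 365.0000 × 1/318 = 1.1478

1.1478


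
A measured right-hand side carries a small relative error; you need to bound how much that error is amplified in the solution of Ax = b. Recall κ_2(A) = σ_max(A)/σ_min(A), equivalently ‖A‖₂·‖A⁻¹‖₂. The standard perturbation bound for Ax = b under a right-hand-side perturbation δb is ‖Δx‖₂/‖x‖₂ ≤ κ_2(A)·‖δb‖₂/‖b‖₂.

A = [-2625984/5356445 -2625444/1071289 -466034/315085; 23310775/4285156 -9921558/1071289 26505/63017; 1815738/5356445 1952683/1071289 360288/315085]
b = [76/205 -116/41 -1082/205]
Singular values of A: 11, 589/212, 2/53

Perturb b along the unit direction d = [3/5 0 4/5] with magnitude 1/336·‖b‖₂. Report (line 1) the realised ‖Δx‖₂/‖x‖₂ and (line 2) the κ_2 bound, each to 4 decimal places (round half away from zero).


0.0045
0.8676

σ_max = 11, σ_min = 2/53
condition number: 11 ÷ (2/53) = 291.5000
perturbation bound = 291.5000·1/336 = 0.8676
solve Ax = b  →  x = [63.4976 34.0714 -77.7515]
‖b‖₂ = 6.0000 and ‖x‖₂ = 106.0099
Δx = A⁻¹·δb where δb = 1/336·6.0000·d; ‖Δx‖ = 0.4732
relative error = 0.0045
realised/bound (from unrounded values) ≈ 0.0051


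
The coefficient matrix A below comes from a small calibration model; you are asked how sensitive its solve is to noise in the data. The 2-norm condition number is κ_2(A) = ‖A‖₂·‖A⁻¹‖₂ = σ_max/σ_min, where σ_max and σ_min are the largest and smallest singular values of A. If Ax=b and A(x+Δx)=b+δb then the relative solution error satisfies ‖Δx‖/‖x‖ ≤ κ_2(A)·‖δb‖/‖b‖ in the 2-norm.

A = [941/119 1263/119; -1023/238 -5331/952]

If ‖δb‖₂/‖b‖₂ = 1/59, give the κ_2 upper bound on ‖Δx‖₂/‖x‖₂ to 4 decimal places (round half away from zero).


2.8475

M = AᵀA = [15877/196 84669/784; 84669/784 451593/3136]. tr(M)=705625/3136, det(M)=5625/3136
char-poly roots: 225 and 25/3136
κ_2(A) = √(λ_max/λ_min) = √(225 / (25/3136)) = 168.0000
bound on ‖Δx‖/‖x‖: κ·ε = 168.0000·1/59 = 2.8475


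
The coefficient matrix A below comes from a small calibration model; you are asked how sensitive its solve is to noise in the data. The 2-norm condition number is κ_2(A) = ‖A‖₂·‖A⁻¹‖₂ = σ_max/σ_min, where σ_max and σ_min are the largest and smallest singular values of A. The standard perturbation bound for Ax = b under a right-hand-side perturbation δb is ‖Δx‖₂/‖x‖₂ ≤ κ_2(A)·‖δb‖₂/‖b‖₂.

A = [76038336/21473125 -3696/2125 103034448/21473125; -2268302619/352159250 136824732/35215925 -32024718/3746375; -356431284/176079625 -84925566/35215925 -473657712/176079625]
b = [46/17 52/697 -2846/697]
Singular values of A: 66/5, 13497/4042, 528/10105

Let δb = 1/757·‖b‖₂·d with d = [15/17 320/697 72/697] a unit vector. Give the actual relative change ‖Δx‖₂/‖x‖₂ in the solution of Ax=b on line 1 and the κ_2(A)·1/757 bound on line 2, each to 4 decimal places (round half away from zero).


σ_max = 66/5, σ_min = 528/10105
κ = σ_max/σ_min = (66/5)/(528/10105) = 252.6250
worst-case relative error ≤ 252.6250 × 1/757 = 0.3337
solve Ax = b  →  x = [-30.3327 1.1076 23.3506]
‖b‖ = 4.8990, ‖x‖ = 38.2956
re-solving with b+δb shifts x by Δx of norm 0.1239
relative error = 0.0032
realised/bound (from unrounded values) ≈ 0.0097

0.0032
0.3337


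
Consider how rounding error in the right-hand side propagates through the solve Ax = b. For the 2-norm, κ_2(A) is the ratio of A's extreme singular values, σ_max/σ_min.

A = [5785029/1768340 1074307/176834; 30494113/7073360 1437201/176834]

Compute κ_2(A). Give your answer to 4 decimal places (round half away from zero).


form AᵀA = [58614235846009/2001296867584 13737151659465/250162108448; 13737151659465/250162108448 1609841122325/15635131778] with trace 915826641881/6924902656 and determinant 4372515625/27699610624
char-poly roots: 529/4 and 8265625/6924902656
so κ_2 = √((529/4) / (8265625/6924902656)) = 332.8640

332.8640


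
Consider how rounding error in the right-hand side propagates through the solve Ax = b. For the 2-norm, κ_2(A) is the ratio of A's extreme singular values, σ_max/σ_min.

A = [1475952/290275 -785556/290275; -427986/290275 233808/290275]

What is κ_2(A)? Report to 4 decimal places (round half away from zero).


341.5000

form AᵀA = [3778570116/134815321 -2015215200/134815321; -2015215200/134815321 1074823056/134815321] with trace 16793748/466489 and determinant 5184/466489
λ_max, λ_min = (16793748/466489 ± √282020298771600/217611987121)/2 = 36, 144/466489
κ = σ_max/σ_min = 6/(12/683) = 341.5000


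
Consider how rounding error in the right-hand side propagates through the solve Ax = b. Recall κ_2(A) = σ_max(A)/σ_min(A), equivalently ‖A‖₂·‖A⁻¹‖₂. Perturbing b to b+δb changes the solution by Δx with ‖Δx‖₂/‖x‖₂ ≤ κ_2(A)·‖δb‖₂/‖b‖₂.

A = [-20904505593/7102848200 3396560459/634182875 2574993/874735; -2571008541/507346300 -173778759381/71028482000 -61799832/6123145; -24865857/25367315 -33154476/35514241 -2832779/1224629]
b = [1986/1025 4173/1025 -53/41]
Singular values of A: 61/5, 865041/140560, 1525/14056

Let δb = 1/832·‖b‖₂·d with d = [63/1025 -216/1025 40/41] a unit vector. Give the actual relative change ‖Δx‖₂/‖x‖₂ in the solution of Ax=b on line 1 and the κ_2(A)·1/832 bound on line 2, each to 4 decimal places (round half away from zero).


0.0028
0.1352

largest singular value 61/5, smallest 1525/14056
condition number: (61/5) ÷ (1525/14056) = 112.4480
perturbation bound = 112.4480·1/832 = 0.1352
solve Ax = b  →  x = [11.3584 11.4907 -8.8918]
‖b‖₂ = 4.6904 and ‖x‖₂ = 18.4422
Δx = A⁻¹·δb where δb = 1/832·4.6904·d; ‖Δx‖ = 0.0520
dividing the unrounded norms, ‖Δx‖/‖x‖ = 0.0028
so the bound overstates the realised error by a factor of ≈ 47.9690 (computed from the unrounded values)


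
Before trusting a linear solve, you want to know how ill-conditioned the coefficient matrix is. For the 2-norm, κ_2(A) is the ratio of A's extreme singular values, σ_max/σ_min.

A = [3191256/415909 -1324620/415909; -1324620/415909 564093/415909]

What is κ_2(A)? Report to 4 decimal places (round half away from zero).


307.6250

M = AᵀA = [70643390544/1023552049 -29434381020/1023552049; -29434381020/1023552049 12265201521/1023552049]. tr(M)=490583385/6056521, det(M)=419904/6056521
λ_max, λ_min = (490583385/6056521 ± √240661885008482289/36681446623441)/2 = 81, 5184/6056521
so κ_2 = √(81 / (5184/6056521)) = 307.6250


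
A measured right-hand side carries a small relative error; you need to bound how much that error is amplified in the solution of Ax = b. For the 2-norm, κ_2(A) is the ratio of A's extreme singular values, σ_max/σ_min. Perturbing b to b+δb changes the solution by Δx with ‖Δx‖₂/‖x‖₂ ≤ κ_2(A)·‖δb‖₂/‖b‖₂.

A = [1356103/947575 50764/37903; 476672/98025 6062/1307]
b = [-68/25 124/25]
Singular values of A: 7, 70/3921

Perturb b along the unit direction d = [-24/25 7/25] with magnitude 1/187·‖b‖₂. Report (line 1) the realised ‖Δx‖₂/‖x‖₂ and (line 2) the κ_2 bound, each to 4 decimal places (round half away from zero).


0.0076
2.0968

largest singular value 7, smallest 70/3921
condition number: 7 ÷ (70/3921) = 392.1000
perturbation bound = 392.1000·1/187 = 2.0968
solve Ax = b  →  x = [-154.1084 162.6424]
‖b‖ = 5.6569, ‖x‖ = 224.0579
δb = ε·‖b‖·d = [-0.0290 0.0085]; solving A·Δx = δb gives ‖Δx‖ = 1.6945
relative error = 0.0076
realised/bound (from unrounded values) ≈ 0.0036


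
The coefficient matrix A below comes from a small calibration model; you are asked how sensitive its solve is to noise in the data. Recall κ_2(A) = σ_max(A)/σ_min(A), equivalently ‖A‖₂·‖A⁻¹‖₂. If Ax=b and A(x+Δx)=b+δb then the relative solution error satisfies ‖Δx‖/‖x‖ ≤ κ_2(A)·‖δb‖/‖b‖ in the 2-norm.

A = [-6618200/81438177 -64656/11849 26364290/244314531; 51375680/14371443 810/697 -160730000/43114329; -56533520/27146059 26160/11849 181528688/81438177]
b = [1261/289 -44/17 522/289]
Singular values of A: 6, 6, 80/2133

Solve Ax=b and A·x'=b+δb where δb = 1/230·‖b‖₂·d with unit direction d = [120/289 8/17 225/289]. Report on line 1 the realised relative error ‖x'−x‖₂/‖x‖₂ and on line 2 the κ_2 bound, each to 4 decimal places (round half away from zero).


0.0117
0.6955

from the listed singular values, σ₁ = 6, σ_n = 80/2133
κ_2(A) = 6 / (80/2133) = 159.9750
κ_2(A)·‖δb‖/‖b‖ = 0.6955
solve Ax = b  →  x = [38.2418 -0.6341 37.1674]
‖b‖ = 5.3852, ‖x‖ = 53.3315
with δb = [0.0097 0.0110 0.0182], A·Δx = δb → ‖Δx‖ = 0.6243
relative error = 0.0117
realised/bound (from unrounded values) ≈ 0.0168


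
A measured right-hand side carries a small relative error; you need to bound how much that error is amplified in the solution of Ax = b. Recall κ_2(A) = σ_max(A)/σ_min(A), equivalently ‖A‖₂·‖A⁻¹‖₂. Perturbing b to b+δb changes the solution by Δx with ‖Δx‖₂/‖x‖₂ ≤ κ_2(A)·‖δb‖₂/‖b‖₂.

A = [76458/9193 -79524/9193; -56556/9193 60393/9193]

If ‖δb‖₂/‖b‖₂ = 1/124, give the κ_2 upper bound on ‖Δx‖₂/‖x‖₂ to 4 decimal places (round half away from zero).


1.2782

M = AᵀA = [311876100/2914181 -327442500/2914181; -327442500/2914181 343840725/2914181]. tr(M)=22610925/100489, det(M)=202500/100489
λ_max, λ_min = (22610925/100489 ± √511172533265625/10098039121)/2 = 225, 900/100489
so κ_2 = √(225 / (900/100489)) = 158.5000
κ_2(A)·‖δb‖/‖b‖ = 1.2782


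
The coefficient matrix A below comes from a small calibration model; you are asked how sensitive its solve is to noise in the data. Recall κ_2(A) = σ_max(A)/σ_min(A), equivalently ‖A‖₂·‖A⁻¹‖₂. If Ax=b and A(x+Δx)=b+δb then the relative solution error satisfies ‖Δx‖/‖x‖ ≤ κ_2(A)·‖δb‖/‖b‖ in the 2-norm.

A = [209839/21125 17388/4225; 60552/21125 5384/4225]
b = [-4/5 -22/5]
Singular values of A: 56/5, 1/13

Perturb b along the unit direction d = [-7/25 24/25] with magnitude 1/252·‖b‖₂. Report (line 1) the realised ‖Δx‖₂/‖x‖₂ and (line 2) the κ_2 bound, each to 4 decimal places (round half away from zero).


σ_max = 56/5, σ_min = 1/13
κ = σ_max/σ_min = (56/5)/(1/13) = 145.6000
κ_2(A)·‖δb‖/‖b‖ = 0.5778
solve Ax = b  →  x = [19.8352 -48.0687]
2-norm of b is 4.4721; of x, 52.0003
re-solving with b+δb shifts x by Δx of norm 0.2307
relative error = 0.0044
so the bound overstates the realised error by a factor of ≈ 130.2294 (computed from the unrounded values)

0.0044
0.5778


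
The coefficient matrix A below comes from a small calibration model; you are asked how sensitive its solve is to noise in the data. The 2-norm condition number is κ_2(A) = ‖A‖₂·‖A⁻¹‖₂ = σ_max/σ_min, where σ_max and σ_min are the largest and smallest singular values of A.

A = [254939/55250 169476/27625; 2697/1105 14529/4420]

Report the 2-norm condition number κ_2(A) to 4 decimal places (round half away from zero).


390.0000

M = AᵀA = [287814589/10562500 383745777/10562500; 383745777/10562500 2046665169/42250000]. tr(M)=127916941/1690000, det(M)=6365529/169000000
eigenvalues of AᵀA: λ = (tr ± √(tr²−4·det))/2 = 7569/100, 841/1690000
σ_max=√(7569/100)=(87/10), σ_min=√(841/1690000)=(29/1300) → κ = 390.0000


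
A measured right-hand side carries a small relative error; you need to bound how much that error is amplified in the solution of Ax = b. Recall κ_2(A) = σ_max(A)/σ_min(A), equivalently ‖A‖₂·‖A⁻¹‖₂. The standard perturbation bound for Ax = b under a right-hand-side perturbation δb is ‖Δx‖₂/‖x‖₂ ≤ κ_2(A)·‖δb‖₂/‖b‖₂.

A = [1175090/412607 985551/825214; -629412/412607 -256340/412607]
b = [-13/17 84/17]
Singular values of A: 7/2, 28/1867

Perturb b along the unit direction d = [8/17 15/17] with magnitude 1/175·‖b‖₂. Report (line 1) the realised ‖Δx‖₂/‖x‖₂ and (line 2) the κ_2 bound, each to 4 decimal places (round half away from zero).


σ_max = 7/2, σ_min = 28/1867
κ_2(A) = (7/2) / (28/1867) = 233.3750
perturbation bound = 233.3750·1/175 = 1.3336
solve Ax = b  →  x = [-103.3736 245.8681]
‖b‖ = 5.0000, ‖x‖ = 266.7157
with δb = [0.0134 0.0252], A·Δx = δb → ‖Δx‖ = 1.9051
relative error = 0.0071
tightness: 0.0071 against a bound of 1.3336 (unrounded ratio ≈ 0.0054)

0.0071
1.3336


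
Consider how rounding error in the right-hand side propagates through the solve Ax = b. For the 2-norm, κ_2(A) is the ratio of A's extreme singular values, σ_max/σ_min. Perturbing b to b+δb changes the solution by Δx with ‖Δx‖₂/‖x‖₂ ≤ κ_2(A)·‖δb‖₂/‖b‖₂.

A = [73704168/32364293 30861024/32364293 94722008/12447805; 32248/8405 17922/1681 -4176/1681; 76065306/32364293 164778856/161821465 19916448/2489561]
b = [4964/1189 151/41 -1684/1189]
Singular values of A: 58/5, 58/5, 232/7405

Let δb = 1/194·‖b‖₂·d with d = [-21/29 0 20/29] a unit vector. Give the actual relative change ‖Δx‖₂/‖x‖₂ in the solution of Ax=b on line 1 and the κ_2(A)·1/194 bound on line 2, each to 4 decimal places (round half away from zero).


0.0074
1.9085

from the listed singular values, σ₁ = 58/5, σ_n = 232/7405
κ_2(A) = (58/5) / (232/7405) = 370.2500
bound on ‖Δx‖/‖x‖: κ·ε = 370.2500·1/194 = 1.9085
solve Ax = b  →  x = [115.1271 -47.5961 -27.9415]
2-norm of b is 5.7446; of x, 127.6729
δb = ε·‖b‖·d = [-0.0214 0.0000 0.0204]; solving A·Δx = δb gives ‖Δx‖ = 0.9451
dividing the unrounded norms, ‖Δx‖/‖x‖ = 0.0074
tightness: 0.0074 against a bound of 1.9085 (unrounded ratio ≈ 0.0039)


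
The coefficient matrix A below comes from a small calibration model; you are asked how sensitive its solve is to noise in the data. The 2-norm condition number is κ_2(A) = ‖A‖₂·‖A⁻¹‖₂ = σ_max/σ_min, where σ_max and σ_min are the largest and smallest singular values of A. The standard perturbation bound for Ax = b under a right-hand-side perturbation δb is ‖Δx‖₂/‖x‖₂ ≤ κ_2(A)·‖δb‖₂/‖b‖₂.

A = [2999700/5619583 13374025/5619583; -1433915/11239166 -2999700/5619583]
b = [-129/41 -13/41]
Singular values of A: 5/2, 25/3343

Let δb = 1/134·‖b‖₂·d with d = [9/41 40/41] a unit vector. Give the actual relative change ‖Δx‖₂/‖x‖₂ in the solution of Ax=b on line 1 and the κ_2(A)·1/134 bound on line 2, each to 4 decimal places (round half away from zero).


0.0236
2.4948

largest singular value 5/2, smallest 25/3343
κ = σ_max/σ_min = (5/2)/(25/3343) = 334.3000
bound on ‖Δx‖/‖x‖: κ·ε = 334.3000·1/134 = 2.4948
solve Ax = b  →  x = [130.1951 -30.5239]
‖b‖₂ = 3.1623 and ‖x‖₂ = 133.7254
re-solving with b+δb shifts x by Δx of norm 3.1557
relative error = 0.0236
so the bound overstates the realised error by a factor of ≈ 105.7192 (computed from the unrounded values)


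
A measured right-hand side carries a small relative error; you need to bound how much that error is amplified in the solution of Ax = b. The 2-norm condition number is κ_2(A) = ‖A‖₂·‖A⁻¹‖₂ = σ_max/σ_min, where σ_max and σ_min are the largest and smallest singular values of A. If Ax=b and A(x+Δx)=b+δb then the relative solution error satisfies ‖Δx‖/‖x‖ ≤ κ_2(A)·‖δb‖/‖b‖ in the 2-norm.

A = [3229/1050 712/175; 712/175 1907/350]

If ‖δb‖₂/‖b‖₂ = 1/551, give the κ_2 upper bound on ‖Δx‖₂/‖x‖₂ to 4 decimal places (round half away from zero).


0.6479

AᵀA = [1147057/44100 127448/3675; 127448/3675 226577/4900]; tr = 63725/882, det = 289/7056
λ_max, λ_min = (63725/882 ± √1015187044/194481)/2 = 289/4, 1/1764
κ_2(A) = √(λ_max/λ_min) = √((289/4) / (1/1764)) = 357.0000
κ_2(A)·‖δb‖/‖b‖ = 0.6479


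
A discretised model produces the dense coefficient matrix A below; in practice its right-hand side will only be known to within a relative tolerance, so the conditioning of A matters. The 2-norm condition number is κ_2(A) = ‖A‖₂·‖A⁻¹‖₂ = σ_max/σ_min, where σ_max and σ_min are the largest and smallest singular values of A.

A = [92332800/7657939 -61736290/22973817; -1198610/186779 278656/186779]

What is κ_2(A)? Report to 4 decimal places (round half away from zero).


form AᵀA = [37855990960900/202920518089 -8517469264640/202920518089; -8517469264640/202920518089 17253023323396/1826284662801] with trace 212942856616/1086427521 and determinant 600250000/1086427521
solving λ² − 212942856616/1086427521·λ + 600250000/1086427521 = 0 gives λ = 196, 3062500/1086427521
so κ_2 = √(196 / (3062500/1086427521)) = 263.6880

263.6880


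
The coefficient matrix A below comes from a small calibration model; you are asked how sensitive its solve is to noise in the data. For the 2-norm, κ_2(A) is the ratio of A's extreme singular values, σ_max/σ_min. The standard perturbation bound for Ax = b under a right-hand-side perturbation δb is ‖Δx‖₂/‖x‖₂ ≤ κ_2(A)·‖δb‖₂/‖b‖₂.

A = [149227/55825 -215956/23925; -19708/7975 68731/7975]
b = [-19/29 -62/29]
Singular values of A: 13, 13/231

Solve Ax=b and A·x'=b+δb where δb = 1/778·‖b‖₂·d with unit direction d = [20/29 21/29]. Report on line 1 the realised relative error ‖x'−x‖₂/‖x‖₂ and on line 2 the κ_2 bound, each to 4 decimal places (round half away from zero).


from the listed singular values, σ₁ = 13, σ_n = 13/231
condition number: 13 ÷ (13/231) = 231.0000
worst-case relative error ≤ 231.0000 × 1/778 = 0.2969
solve Ax = b  →  x = [-34.0954 -10.0246]
‖b‖ = 2.2361, ‖x‖ = 35.5385
with δb = [0.0020 0.0021], A·Δx = δb → ‖Δx‖ = 0.0511
realised ‖Δx‖/‖x‖ = 0.0014
tightness: 0.0014 against a bound of 0.2969 (unrounded ratio ≈ 0.0048)

0.0014
0.2969


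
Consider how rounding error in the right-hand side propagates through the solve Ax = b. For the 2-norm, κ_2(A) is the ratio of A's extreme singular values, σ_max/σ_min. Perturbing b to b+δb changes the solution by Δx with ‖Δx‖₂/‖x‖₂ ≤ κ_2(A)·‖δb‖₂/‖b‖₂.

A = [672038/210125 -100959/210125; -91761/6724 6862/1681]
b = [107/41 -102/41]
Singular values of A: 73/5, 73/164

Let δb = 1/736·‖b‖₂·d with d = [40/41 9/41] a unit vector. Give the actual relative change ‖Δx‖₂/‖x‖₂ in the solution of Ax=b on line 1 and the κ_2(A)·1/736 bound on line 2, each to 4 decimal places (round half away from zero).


from the listed singular values, σ₁ = 73/5, σ_n = 73/164
κ_2(A) = (73/5) / (73/164) = 32.8000
κ_2(A)·‖δb‖/‖b‖ = 0.0446
solve Ax = b  →  x = [1.4553 4.2559]
2-norm of b is 3.6056; of x, 4.4978
Δx = A⁻¹·δb where δb = 1/736·3.6056·d; ‖Δx‖ = 0.0110
relative error = 0.0024
realised/bound (from unrounded values) ≈ 0.0549

0.0024
0.0446


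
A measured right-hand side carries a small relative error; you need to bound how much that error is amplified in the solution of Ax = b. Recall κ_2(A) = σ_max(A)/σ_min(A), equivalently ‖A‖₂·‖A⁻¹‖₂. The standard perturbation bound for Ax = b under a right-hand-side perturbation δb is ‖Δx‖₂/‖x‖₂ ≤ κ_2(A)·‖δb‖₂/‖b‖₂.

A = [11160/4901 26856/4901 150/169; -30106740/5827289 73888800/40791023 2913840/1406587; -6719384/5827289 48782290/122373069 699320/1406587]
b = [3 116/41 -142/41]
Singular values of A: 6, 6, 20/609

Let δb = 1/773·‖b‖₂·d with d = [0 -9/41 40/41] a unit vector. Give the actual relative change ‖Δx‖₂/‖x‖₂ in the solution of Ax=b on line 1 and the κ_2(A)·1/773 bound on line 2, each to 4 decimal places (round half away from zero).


from the listed singular values, σ₁ = 6, σ_n = 20/609
condition number: 6 ÷ (20/609) = 182.7000
κ_2(A)·‖δb‖/‖b‖ = 0.2364
solve Ax = b  →  x = [-34.0274 32.8674 -112.2385]
2-norm of b is 5.3852; of x, 121.8015
δb = ε·‖b‖·d = [0.0000 -0.0015 0.0068]; solving A·Δx = δb gives ‖Δx‖ = 0.2121
dividing the unrounded norms, ‖Δx‖/‖x‖ = 0.0017
tightness: 0.0017 against a bound of 0.2364 (unrounded ratio ≈ 0.0074)

0.0017
0.2364


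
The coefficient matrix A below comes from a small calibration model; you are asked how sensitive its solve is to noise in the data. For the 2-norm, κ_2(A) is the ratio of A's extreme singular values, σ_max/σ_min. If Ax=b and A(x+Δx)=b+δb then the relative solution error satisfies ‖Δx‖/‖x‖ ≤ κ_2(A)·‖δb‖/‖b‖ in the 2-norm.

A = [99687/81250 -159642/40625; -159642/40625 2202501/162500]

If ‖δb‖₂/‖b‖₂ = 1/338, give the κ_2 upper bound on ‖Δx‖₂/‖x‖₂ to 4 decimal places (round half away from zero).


0.5385

M = AᵀA = [179007633/10562500 -306752103/5281250; -306752103/5281250 8414047593/42250000]. tr(M)=584325/2704, det(M)=9529569/6760000
char-poly roots: 21609/100 and 441/67600
so κ_2 = √((21609/100) / (441/67600)) = 182.0000
bound on ‖Δx‖/‖x‖: κ·ε = 182.0000·1/338 = 0.5385


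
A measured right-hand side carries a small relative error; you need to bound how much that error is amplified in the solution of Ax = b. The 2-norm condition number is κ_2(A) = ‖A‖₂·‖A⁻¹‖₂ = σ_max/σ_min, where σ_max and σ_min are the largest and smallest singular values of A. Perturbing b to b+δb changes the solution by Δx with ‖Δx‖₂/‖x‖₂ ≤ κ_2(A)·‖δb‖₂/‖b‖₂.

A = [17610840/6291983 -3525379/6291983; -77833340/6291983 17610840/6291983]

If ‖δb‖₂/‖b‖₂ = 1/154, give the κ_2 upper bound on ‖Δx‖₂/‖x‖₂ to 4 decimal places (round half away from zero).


M = AᵀA = [3788322725200/23550892369 -852347045160/23550892369; -852347045160/23550892369 191891720761/23550892369]. tr(M)=2367765881/14010049, det(M)=11424400/14010049
char-poly roots: 169 and 67600/14010049
so κ_2 = √(169 / (67600/14010049)) = 187.1500
bound on ‖Δx‖/‖x‖: κ·ε = 187.1500·1/154 = 1.2153

1.2153


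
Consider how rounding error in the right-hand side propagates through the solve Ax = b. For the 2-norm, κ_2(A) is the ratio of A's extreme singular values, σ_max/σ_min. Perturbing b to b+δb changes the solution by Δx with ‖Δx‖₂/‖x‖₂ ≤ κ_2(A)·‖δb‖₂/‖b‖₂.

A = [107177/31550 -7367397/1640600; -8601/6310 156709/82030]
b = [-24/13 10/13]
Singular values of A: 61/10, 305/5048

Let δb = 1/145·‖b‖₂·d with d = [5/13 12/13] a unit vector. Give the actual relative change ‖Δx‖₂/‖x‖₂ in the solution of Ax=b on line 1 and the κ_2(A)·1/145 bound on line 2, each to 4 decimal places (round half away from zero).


0.6963
0.6963

from the listed singular values, σ₁ = 61/10, σ_n = 305/5048
κ_2(A) = (61/10) / (305/5048) = 100.9600
bound on ‖Δx‖/‖x‖: κ·ε = 100.9600·1/145 = 0.6963
solve Ax = b  →  x = [-0.1967 0.2623]
‖b‖ = 2.0000, ‖x‖ = 0.3279
δb = ε·‖b‖·d = [0.0053 0.0127]; solving A·Δx = δb gives ‖Δx‖ = 0.2283
dividing the unrounded norms, ‖Δx‖/‖x‖ = 0.6963
realised/bound = 1 exactly: the bound is attained for this b and d


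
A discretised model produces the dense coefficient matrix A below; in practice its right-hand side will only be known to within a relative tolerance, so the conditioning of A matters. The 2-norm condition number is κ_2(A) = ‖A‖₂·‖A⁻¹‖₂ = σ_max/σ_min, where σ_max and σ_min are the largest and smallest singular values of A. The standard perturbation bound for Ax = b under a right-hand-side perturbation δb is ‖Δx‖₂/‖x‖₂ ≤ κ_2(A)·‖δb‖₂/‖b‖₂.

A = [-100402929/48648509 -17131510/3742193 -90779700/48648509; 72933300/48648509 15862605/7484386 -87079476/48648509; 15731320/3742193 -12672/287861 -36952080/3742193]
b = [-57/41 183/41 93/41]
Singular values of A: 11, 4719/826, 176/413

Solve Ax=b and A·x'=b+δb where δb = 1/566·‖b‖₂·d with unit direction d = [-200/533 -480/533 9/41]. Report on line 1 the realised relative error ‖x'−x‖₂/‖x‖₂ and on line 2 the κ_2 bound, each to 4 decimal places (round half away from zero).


from the listed singular values, σ₁ = 11, σ_n = 176/413
condition number: 11 ÷ (176/413) = 25.8125
κ_2(A)·‖δb‖/‖b‖ = 0.0456
solve Ax = b  →  x = [-5.4008 3.7762 -2.5458]
‖b‖ = 5.1962, ‖x‖ = 7.0646
with δb = [-0.0034 -0.0083 0.0020], A·Δx = δb → ‖Δx‖ = 0.0215
dividing the unrounded norms, ‖Δx‖/‖x‖ = 0.0030
so the bound overstates the realised error by a factor of ≈ 14.9554 (computed from the unrounded values)

0.0030
0.0456


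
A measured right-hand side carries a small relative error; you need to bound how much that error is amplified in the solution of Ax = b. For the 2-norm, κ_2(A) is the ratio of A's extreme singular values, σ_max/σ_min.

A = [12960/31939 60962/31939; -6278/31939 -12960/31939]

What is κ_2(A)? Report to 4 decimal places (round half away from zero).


19.0000

M = AᵀA = [123364/606841 518400/606841; 518400/606841 2310724/606841]. tr(M)=1448/361, det(M)=16/361
char-poly roots: 4 and 4/361
κ_2(A) = √(λ_max/λ_min) = √(4 / (4/361)) = 19.0000


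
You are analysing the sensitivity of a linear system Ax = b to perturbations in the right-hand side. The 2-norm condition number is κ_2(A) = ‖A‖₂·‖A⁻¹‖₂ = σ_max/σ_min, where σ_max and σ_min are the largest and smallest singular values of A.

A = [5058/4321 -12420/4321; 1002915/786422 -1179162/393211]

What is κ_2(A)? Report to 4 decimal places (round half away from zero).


form AᵀA = [2203640721/735385924 -1321658775/183846481; -1321658775/183846481 3172200084/183846481] with trace 88120953/4351396 and determinant 26244/1087849
char-poly roots: 81/4 and 1296/1087849
σ_max=√(81/4)=(9/2), σ_min=√(1296/1087849)=(36/1043) → κ = 130.3750

130.3750


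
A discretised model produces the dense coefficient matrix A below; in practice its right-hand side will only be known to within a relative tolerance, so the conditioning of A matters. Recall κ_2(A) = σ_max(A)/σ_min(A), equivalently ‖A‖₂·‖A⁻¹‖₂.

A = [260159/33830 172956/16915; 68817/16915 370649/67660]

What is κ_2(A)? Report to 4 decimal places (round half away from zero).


398.0000

M = AᵀA = [299743333/3960100 399650769/3960100; 399650769/3960100 2131491793/15840400]. tr(M)=133218605/633616, det(M)=707281/2534464
solving λ² − 133218605/633616·λ + 707281/2534464 = 0 gives λ = 841/4, 841/633616
κ_2(A) = √(λ_max/λ_min) = √((841/4) / (841/633616)) = 398.0000


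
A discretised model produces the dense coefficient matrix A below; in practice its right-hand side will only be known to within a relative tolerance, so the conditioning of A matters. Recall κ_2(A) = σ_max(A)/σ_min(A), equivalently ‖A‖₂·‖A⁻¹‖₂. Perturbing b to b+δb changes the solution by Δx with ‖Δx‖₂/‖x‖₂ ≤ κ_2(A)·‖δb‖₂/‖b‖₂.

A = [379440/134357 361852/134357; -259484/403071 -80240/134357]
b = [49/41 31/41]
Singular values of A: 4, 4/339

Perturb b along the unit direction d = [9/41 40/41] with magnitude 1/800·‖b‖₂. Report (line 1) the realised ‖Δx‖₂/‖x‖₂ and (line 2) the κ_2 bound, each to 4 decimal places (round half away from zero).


largest singular value 4, smallest 4/339
condition number: 4 ÷ (4/339) = 339.0000
κ_2(A)·‖δb‖/‖b‖ = 0.4238
solve Ax = b  →  x = [-58.2672 61.5431]
2-norm of b is 1.4142; of x, 84.7504
δb = ε·‖b‖·d = [0.0004 0.0017]; solving A·Δx = δb gives ‖Δx‖ = 0.1498
relative error = 0.0018
so the bound overstates the realised error by a factor of ≈ 239.7102 (computed from the unrounded values)

0.0018
0.4238


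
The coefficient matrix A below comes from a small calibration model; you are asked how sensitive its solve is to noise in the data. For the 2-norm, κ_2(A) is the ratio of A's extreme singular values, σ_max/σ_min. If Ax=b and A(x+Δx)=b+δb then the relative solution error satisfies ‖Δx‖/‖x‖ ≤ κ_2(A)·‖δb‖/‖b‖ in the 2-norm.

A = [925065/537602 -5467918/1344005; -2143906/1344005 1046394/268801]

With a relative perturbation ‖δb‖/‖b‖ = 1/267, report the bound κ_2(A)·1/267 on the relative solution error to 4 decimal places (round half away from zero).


0.6676

form AᵀA = [47299599409/8591436100 -5674744539/429571805; -5674744539/429571805 68099449864/2147859025] with trace 378340117/10167380 and determinant 13845841/317730625
eigenvalues of AᵀA: λ = (tr ± √(tr²−4·det))/2 = 3721/100, 14884/12709225
κ = σ_max/σ_min = (61/10)/(122/3565) = 178.2500
bound on ‖Δx‖/‖x‖: κ·ε = 178.2500·1/267 = 0.6676


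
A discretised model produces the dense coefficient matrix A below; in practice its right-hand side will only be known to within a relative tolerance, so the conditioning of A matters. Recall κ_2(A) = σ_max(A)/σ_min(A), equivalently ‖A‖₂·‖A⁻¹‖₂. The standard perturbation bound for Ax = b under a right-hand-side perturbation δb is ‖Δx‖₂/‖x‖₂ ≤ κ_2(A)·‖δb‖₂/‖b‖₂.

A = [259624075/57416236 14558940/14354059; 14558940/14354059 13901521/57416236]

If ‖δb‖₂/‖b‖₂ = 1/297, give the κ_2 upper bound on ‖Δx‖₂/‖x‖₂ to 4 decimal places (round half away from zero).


AᵀA = [42115445605225/1961108956816 592243120260/122569309801; 592243120260/122569309801 2132454508561/1961108956816]; tr = 13161183853/583316168, det = 81450625/18666117376
eigenvalues of AᵀA: λ = (tr ± √(tr²−4·det))/2 = 361/16, 225625/1166632336
κ_2(A) = √(λ_max/λ_min) = √((361/16) / (225625/1166632336)) = 341.5600
worst-case relative error ≤ 341.5600 × 1/297 = 1.1500

1.1500


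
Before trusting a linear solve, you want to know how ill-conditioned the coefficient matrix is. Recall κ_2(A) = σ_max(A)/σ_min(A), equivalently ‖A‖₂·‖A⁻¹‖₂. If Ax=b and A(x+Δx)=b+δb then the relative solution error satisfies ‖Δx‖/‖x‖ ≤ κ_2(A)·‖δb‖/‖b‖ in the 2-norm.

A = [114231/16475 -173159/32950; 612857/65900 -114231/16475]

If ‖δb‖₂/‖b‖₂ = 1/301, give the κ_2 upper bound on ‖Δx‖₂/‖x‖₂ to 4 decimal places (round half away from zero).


0.8757

form AᵀA = [23374929769/173712400 -4382700777/43428100; -4382700777/43428100 3287156989/43428100] with trace 1460942309/6948496 and determinant 17682025/27793984
solving λ² − 1460942309/6948496·λ + 17682025/27793984 = 0 gives λ = 841/4, 21025/6948496
κ_2(A) = √(λ_max/λ_min) = √((841/4) / (21025/6948496)) = 263.6000
perturbation bound = 263.6000·1/301 = 0.8757


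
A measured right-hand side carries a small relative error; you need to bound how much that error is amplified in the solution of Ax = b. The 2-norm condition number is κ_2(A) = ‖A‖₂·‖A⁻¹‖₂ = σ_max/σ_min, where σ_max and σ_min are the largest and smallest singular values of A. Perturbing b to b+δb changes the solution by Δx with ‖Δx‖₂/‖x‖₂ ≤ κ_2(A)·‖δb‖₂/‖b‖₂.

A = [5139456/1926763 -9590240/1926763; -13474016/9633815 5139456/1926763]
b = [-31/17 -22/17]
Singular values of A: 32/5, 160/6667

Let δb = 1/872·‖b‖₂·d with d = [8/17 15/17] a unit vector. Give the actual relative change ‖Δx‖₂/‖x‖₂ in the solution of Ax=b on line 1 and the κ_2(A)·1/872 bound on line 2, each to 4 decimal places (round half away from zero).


from the listed singular values, σ₁ = 32/5, σ_n = 160/6667
κ = σ_max/σ_min = (32/5)/(160/6667) = 266.6800
κ_2(A)·‖δb‖/‖b‖ = 0.3058
solve Ax = b  →  x = [-73.6066 -39.0798]
‖b‖₂ = 2.2361 and ‖x‖₂ = 83.3376
re-solving with b+δb shifts x by Δx of norm 0.1069
dividing the unrounded norms, ‖Δx‖/‖x‖ = 0.0013
realised/bound (from unrounded values) ≈ 0.0042

0.0013
0.3058


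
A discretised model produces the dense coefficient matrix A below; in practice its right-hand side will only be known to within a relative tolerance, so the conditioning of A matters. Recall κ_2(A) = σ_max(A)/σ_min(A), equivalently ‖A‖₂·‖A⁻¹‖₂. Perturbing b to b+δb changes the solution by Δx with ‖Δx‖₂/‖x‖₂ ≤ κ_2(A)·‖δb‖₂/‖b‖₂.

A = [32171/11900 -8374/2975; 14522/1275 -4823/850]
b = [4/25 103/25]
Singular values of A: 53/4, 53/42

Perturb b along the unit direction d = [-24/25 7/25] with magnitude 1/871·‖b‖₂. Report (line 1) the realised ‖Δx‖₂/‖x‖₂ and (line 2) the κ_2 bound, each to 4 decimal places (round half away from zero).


σ_max = 53/4, σ_min = 53/42
κ = σ_max/σ_min = (53/4)/(53/42) = 10.5000
worst-case relative error ≤ 10.5000 × 1/871 = 0.0121
solve Ax = b  →  x = [0.6393 0.5572]
2-norm of b is 4.1231; of x, 0.8480
Δx = A⁻¹·δb where δb = 1/871·4.1231·d; ‖Δx‖ = 0.0038
dividing the unrounded norms, ‖Δx‖/‖x‖ = 0.0044
so the bound overstates the realised error by a factor of ≈ 2.7252 (computed from the unrounded values)

0.0044
0.0121


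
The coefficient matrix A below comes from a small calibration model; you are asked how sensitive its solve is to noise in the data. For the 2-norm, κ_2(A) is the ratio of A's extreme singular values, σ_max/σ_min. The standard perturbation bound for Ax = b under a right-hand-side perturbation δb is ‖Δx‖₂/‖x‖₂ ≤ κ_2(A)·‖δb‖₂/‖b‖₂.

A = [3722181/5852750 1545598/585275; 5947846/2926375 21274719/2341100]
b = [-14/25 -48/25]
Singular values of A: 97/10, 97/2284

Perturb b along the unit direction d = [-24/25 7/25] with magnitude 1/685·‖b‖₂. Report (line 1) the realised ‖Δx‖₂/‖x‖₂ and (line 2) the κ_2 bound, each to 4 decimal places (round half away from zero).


σ_max = 97/10, σ_min = 97/2284
κ_2(A) = (97/10) / (97/2284) = 228.4000
κ_2(A)·‖δb‖/‖b‖ = 0.3334
solve Ax = b  →  x = [-0.0453 -0.2012]
‖b‖ = 2.0000, ‖x‖ = 0.2062
Δx = A⁻¹·δb where δb = 1/685·2.0000·d; ‖Δx‖ = 0.0687
dividing the unrounded norms, ‖Δx‖/‖x‖ = 0.3334
realised/bound = 1 exactly: the bound is attained for this b and d

0.3334
0.3334


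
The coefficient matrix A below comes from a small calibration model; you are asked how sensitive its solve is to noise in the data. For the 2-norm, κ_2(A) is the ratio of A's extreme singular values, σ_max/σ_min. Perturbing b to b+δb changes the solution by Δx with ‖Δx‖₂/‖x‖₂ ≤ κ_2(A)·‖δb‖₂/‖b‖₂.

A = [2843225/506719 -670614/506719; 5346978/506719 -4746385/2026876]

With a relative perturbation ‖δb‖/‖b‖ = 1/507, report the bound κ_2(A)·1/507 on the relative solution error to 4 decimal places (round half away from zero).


form AᵀA = [126900007381/888457249 -57103187085/1776914498; -57103187085/1776914498 102850314049/14215315984] with trace 1269036545/8456464 and determinant 5764801/8456464
eigenvalues of AᵀA: λ = (tr ± √(tr²−4·det))/2 = 2401/16, 2401/528529
κ_2(A) = √(λ_max/λ_min) = √((2401/16) / (2401/528529)) = 181.7500
worst-case relative error ≤ 181.7500 × 1/507 = 0.3585

0.3585


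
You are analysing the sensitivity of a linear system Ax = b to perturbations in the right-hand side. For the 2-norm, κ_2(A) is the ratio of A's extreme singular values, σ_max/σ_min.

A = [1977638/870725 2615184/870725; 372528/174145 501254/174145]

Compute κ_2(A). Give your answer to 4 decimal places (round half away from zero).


M = AᵀA = [8775838084/901500625 11700554112/901500625; 11700554112/901500625 15601161316/901500625]. tr(M)=975079976/36060025, det(M)=456976/36060025
char-poly roots: 676/25 and 676/1442401
κ = σ_max/σ_min = (26/5)/(26/1201) = 240.2000

240.2000


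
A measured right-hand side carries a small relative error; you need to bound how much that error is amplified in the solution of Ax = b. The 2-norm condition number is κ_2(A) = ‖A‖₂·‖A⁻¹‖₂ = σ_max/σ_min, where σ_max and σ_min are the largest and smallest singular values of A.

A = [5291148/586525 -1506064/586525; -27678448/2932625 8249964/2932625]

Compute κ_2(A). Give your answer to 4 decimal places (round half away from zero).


161.8000

M = AᵀA = [1743166067344/10226265625 -508402363392/10226265625; -508402363392/10226265625 148356272656/10226265625]. tr(M)=3026435744/16362025, det(M)=21381376/16362025
solving λ² − 3026435744/16362025·λ + 21381376/16362025 = 0 gives λ = 4624/25, 4624/654481
so κ_2 = √((4624/25) / (4624/654481)) = 161.8000
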